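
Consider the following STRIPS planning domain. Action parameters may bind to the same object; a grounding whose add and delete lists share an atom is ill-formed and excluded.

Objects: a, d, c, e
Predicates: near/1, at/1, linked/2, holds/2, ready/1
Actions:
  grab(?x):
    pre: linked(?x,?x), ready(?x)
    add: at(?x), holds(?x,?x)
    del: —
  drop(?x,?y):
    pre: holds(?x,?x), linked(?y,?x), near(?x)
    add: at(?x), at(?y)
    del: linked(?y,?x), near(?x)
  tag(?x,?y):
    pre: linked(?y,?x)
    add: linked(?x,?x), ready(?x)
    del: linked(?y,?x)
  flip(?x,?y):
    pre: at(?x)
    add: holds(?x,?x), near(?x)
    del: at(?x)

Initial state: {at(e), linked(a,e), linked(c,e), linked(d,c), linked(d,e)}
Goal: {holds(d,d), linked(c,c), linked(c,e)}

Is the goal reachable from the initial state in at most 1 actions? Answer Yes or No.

No

1. tag(c,d)  →  {at(e), linked(a,e), linked(c,c), linked(c,e), linked(d,e), ready(c)}
2. flip(e,a)  →  {holds(e,e), linked(a,e), linked(c,c), linked(c,e), linked(d,e), near(e), ready(c)}
3. drop(e,d)  →  {at(d), at(e), holds(e,e), linked(a,e), linked(c,c), linked(c,e), ready(c)}
4. flip(d,a)  →  {at(e), holds(d,d), holds(e,e), linked(a,e), linked(c,c), linked(c,e), near(d), ready(c)}
optimal plan length = 4; 4 > 1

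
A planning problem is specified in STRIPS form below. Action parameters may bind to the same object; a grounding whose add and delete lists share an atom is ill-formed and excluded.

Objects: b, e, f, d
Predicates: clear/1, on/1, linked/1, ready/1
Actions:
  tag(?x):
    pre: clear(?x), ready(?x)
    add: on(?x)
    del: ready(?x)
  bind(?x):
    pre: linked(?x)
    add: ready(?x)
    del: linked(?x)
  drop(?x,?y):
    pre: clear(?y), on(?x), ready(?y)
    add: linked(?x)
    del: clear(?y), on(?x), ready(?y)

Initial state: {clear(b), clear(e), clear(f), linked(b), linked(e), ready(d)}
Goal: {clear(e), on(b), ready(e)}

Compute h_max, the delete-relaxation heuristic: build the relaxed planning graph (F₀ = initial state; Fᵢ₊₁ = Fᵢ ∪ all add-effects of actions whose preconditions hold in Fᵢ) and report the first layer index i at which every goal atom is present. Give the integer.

2

F0 = init (6 atoms)
F1 = F0 ∪ {ready(b), ready(e)}  (8 atoms)
F2 = F1 ∪ {on(b), on(e)}  (10 atoms)
goal ⊆ F2  ⇒  h_max = 2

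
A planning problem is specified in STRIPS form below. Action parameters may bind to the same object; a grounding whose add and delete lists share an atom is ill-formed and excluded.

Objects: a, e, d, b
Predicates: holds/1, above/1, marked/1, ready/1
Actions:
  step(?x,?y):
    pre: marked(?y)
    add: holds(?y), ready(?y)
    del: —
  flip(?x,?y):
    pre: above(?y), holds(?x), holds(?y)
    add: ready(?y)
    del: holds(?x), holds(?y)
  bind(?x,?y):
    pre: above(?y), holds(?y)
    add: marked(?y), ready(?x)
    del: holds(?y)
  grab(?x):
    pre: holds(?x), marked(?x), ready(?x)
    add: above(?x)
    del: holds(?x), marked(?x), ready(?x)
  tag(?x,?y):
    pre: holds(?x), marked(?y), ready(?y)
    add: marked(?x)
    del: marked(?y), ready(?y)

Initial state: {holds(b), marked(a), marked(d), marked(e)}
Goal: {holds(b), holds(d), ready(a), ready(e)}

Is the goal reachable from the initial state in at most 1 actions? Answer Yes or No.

1. step(a,a)  →  {holds(a), holds(b), marked(a), marked(d), marked(e), ready(a)}
2. step(a,e)  →  {holds(a), holds(b), holds(e), marked(a), marked(d), marked(e), ready(a), ready(e)}
3. step(a,d)  →  {holds(a), holds(b), holds(d), holds(e), marked(a), marked(d), marked(e), ready(a), ready(d), ready(e)}
optimal plan length = 3; 3 > 1

No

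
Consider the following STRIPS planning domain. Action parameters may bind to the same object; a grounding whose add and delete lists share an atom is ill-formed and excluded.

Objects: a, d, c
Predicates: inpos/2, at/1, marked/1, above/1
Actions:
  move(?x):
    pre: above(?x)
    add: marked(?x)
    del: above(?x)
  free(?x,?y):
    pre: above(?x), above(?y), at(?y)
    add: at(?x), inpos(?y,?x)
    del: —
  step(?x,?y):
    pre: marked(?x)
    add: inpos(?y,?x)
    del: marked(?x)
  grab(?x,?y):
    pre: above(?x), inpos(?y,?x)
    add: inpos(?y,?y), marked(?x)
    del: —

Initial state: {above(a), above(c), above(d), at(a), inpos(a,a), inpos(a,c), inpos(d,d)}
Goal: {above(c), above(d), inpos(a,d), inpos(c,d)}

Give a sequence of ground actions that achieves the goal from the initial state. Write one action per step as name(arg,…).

1. free(d,a)  →  {above(a), above(c), above(d), at(a), at(d), inpos(a,a), inpos(a,c), inpos(a,d), inpos(d,d)}
2. free(c,a)  →  {above(a), above(c), above(d), at(a), at(c), at(d), inpos(a,a), inpos(a,c), inpos(a,d), inpos(d,d)}
3. free(d,c)  →  {above(a), above(c), above(d), at(a), at(c), at(d), inpos(a,a), inpos(a,c), inpos(a,d), inpos(c,d), inpos(d,d)}

free(d,a); free(c,a); free(d,c)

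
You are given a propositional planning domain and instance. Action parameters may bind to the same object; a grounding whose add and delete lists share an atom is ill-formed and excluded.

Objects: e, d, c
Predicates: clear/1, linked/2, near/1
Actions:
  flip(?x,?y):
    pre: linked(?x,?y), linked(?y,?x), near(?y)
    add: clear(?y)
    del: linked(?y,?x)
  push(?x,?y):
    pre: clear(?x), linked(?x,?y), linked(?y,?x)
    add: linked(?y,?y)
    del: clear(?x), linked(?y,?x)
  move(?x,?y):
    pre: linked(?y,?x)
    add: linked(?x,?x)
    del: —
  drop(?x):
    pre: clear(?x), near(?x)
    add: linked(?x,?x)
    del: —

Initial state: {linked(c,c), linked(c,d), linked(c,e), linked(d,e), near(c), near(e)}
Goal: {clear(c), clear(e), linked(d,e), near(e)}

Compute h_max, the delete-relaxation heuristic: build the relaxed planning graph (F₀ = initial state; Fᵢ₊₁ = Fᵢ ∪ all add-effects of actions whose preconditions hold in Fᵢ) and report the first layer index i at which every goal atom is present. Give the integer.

2

F0 = init (6 atoms)
F1 = F0 ∪ {clear(c), linked(d,d), linked(e,e)}  (9 atoms)
F2 = F1 ∪ {clear(e)}  (10 atoms)
goal ⊆ F2  ⇒  h_max = 2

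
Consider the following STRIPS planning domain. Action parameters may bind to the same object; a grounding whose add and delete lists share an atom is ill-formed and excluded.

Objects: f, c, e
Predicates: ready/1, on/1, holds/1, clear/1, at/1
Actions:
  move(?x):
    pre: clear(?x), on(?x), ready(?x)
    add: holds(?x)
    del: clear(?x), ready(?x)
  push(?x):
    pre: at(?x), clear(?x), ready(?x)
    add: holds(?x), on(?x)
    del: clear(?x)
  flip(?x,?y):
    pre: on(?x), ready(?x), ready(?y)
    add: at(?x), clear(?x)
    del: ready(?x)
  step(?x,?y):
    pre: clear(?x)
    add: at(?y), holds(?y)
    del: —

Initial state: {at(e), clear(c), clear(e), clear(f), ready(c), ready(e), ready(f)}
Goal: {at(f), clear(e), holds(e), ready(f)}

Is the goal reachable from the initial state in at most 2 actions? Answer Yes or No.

Yes

1. step(f,f)  →  {at(e), at(f), clear(c), clear(e), clear(f), holds(f), ready(c), ready(e), ready(f)}
2. step(f,e)  →  {at(e), at(f), clear(c), clear(e), clear(f), holds(e), holds(f), ready(c), ready(e), ready(f)}
optimal plan length = 2; 2 ≤ 2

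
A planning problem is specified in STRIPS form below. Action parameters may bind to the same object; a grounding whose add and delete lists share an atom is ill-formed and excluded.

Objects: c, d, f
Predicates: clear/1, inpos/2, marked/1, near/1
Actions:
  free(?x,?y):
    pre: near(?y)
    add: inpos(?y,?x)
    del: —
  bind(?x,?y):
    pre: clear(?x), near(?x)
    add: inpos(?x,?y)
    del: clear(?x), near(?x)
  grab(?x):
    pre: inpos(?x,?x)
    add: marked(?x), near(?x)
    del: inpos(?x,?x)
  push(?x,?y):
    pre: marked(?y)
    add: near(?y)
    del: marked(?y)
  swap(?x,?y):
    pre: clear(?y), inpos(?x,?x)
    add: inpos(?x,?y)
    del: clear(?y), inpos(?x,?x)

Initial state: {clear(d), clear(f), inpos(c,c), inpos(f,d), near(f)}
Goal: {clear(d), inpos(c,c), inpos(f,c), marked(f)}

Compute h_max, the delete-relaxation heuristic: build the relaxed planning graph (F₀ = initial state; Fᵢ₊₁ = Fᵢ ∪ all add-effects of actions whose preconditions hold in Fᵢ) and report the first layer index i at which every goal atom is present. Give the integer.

2

F0 = init (5 atoms)
F1 = F0 ∪ {inpos(c,d), inpos(c,f), inpos(f,c), inpos(f,f), marked(c), near(c)}  (11 atoms)
F2 = F1 ∪ {marked(f)}  (12 atoms)
goal ⊆ F2  ⇒  h_max = 2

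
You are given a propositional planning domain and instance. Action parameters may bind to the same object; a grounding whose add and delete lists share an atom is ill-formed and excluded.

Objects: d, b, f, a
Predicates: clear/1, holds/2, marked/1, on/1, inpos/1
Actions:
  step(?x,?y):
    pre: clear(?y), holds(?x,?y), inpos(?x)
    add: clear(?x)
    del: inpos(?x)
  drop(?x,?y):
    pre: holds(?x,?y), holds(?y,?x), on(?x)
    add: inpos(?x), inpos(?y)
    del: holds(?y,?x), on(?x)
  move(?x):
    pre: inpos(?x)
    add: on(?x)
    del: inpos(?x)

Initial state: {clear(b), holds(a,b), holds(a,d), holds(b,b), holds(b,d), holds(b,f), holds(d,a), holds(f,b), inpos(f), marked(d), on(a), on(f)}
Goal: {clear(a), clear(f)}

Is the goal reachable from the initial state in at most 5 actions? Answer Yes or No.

Yes

1. step(f,b)  →  {clear(b), clear(f), holds(a,b), holds(a,d), holds(b,b), holds(b,d), holds(b,f), holds(d,a), holds(f,b), marked(d), on(a), on(f)}
2. drop(a,d)  →  {clear(b), clear(f), holds(a,b), holds(a,d), holds(b,b), holds(b,d), holds(b,f), holds(f,b), inpos(a), inpos(d), marked(d), on(f)}
3. step(a,b)  →  {clear(a), clear(b), clear(f), holds(a,b), holds(a,d), holds(b,b), holds(b,d), holds(b,f), holds(f,b), inpos(d), marked(d), on(f)}
optimal plan length = 3; 3 ≤ 5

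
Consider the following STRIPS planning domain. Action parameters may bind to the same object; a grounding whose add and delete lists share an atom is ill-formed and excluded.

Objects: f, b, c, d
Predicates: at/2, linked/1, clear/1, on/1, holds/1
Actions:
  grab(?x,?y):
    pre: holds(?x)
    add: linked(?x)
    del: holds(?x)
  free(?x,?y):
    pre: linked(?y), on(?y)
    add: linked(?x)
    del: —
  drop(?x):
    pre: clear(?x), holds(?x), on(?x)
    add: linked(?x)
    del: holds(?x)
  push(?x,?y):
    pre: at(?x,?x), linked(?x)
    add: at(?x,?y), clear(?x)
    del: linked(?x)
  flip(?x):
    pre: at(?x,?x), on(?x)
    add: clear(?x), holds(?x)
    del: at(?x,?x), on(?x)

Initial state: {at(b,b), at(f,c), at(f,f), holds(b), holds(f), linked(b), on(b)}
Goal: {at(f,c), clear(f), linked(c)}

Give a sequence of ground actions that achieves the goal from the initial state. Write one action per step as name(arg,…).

grab(f,f); free(c,b); push(f,f)

1. grab(f,f)  →  {at(b,b), at(f,c), at(f,f), holds(b), linked(b), linked(f), on(b)}
2. free(c,b)  →  {at(b,b), at(f,c), at(f,f), holds(b), linked(b), linked(c), linked(f), on(b)}
3. push(f,f)  →  {at(b,b), at(f,c), at(f,f), clear(f), holds(b), linked(b), linked(c), on(b)}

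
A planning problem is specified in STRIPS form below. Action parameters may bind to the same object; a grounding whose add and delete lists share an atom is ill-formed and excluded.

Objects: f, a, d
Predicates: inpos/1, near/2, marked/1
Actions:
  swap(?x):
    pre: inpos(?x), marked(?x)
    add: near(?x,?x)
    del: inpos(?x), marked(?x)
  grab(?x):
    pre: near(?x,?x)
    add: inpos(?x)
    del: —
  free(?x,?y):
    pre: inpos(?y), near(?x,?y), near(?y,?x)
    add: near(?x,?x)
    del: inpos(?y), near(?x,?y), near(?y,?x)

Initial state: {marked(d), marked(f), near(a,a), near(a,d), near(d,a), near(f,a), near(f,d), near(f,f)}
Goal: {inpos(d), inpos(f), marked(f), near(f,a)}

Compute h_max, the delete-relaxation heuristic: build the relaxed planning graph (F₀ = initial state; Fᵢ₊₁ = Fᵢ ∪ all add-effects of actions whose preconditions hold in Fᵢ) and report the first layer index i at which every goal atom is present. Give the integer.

F0 = init (8 atoms)
F1 = F0 ∪ {inpos(a), inpos(f)}  (10 atoms)
F2 = F1 ∪ {near(d,d)}  (11 atoms)
F3 = F2 ∪ {inpos(d)}  (12 atoms)
goal ⊆ F3  ⇒  h_max = 3

3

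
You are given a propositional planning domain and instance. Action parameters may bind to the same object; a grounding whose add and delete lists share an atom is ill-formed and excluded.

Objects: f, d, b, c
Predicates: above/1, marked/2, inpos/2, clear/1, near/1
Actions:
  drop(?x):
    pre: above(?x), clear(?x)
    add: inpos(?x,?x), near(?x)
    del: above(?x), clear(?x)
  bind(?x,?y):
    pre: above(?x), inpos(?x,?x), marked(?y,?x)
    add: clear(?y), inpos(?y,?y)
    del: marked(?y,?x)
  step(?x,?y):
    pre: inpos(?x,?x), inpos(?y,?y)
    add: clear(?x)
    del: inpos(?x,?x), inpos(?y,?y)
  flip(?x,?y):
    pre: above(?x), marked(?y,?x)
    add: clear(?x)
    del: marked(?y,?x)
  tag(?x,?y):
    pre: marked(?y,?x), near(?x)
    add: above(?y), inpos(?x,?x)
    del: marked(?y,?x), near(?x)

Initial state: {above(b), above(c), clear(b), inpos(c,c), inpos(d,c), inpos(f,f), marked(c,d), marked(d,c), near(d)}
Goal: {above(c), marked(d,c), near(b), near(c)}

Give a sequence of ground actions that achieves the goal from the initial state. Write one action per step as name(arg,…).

drop(b); step(c,f); drop(c); tag(d,c)

1. drop(b)  →  {above(c), inpos(b,b), inpos(c,c), inpos(d,c), inpos(f,f), marked(c,d), marked(d,c), near(b), near(d)}
2. step(c,f)  →  {above(c), clear(c), inpos(b,b), inpos(d,c), marked(c,d), marked(d,c), near(b), near(d)}
3. drop(c)  →  {inpos(b,b), inpos(c,c), inpos(d,c), marked(c,d), marked(d,c), near(b), near(c), near(d)}
4. tag(d,c)  →  {above(c), inpos(b,b), inpos(c,c), inpos(d,c), inpos(d,d), marked(d,c), near(b), near(c)}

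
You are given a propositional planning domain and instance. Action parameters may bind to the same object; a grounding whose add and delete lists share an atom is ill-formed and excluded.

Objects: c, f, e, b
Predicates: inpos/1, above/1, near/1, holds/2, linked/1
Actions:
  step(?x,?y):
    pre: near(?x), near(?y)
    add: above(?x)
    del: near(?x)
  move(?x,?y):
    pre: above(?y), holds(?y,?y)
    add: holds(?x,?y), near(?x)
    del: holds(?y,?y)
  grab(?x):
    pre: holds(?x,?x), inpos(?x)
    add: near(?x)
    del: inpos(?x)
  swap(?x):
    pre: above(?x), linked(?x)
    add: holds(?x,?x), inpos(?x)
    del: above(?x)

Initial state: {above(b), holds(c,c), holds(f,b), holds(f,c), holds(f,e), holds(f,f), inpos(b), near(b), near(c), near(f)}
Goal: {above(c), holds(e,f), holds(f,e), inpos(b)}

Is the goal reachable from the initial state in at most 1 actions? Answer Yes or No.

No

1. step(c,c)  →  {above(b), above(c), holds(c,c), holds(f,b), holds(f,c), holds(f,e), holds(f,f), inpos(b), near(b), near(f)}
2. step(f,f)  →  {above(b), above(c), above(f), holds(c,c), holds(f,b), holds(f,c), holds(f,e), holds(f,f), inpos(b), near(b)}
3. move(e,f)  →  {above(b), above(c), above(f), holds(c,c), holds(e,f), holds(f,b), holds(f,c), holds(f,e), inpos(b), near(b), near(e)}
optimal plan length = 3; 3 > 1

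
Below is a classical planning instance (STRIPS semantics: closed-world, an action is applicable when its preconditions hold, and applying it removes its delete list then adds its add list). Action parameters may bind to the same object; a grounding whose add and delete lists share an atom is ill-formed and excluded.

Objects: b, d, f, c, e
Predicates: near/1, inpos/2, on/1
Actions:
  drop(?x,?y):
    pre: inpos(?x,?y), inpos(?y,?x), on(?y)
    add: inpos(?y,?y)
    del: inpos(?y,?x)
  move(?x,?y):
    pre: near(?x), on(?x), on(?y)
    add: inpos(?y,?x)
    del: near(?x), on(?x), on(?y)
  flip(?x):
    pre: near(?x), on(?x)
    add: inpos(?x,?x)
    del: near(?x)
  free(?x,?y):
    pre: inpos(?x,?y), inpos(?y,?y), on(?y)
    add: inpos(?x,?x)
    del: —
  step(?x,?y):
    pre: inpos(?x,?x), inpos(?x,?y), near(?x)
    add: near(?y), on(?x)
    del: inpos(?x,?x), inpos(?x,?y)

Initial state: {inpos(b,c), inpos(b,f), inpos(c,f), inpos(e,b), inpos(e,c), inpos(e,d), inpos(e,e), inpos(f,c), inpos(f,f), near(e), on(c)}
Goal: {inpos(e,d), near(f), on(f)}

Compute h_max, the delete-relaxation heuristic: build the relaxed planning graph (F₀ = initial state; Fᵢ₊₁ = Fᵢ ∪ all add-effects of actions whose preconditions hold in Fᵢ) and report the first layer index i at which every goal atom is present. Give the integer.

3

F0 = init (11 atoms)
F1 = F0 ∪ {inpos(c,c), near(b), near(c), near(d), on(e)}  (16 atoms)
F2 = F1 ∪ {inpos(b,b), inpos(c,e), near(f)}  (19 atoms)
F3 = F2 ∪ {on(b), on(f)}  (21 atoms)
goal ⊆ F3  ⇒  h_max = 3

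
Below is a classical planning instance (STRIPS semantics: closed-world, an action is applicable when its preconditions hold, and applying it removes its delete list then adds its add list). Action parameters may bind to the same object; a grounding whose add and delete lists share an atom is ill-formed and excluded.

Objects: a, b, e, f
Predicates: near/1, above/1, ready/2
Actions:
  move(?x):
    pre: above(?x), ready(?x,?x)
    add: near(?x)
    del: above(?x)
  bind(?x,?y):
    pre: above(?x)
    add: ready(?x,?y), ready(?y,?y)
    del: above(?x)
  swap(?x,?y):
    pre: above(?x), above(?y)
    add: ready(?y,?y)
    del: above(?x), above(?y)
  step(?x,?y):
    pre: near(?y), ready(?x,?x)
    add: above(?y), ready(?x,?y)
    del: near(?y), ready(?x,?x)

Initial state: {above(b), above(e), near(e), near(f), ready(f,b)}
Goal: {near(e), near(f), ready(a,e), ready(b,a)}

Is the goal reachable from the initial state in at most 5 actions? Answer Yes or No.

1. bind(b,a)  →  {above(e), near(e), near(f), ready(a,a), ready(b,a), ready(f,b)}
2. bind(e,e)  →  {near(e), near(f), ready(a,a), ready(b,a), ready(e,e), ready(f,b)}
3. step(a,e)  →  {above(e), near(f), ready(a,e), ready(b,a), ready(e,e), ready(f,b)}
4. move(e)  →  {near(e), near(f), ready(a,e), ready(b,a), ready(e,e), ready(f,b)}
optimal plan length = 4; 4 ≤ 5

Yes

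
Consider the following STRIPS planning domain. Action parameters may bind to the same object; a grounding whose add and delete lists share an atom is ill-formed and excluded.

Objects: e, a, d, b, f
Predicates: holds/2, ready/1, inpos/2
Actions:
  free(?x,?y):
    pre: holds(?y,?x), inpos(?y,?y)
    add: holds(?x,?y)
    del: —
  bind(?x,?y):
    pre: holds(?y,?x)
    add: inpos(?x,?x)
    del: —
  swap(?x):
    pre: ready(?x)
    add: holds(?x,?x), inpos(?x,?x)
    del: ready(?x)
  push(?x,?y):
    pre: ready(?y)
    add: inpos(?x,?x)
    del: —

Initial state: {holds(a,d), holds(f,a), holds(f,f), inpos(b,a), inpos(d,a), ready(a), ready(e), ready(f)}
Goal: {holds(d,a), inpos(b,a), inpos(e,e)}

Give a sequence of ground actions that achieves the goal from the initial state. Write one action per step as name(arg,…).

1. bind(a,f)  →  {holds(a,d), holds(f,a), holds(f,f), inpos(a,a), inpos(b,a), inpos(d,a), ready(a), ready(e), ready(f)}
2. free(d,a)  →  {holds(a,d), holds(d,a), holds(f,a), holds(f,f), inpos(a,a), inpos(b,a), inpos(d,a), ready(a), ready(e), ready(f)}
3. swap(e)  →  {holds(a,d), holds(d,a), holds(e,e), holds(f,a), holds(f,f), inpos(a,a), inpos(b,a), inpos(d,a), inpos(e,e), ready(a), ready(f)}

bind(a,f); free(d,a); swap(e)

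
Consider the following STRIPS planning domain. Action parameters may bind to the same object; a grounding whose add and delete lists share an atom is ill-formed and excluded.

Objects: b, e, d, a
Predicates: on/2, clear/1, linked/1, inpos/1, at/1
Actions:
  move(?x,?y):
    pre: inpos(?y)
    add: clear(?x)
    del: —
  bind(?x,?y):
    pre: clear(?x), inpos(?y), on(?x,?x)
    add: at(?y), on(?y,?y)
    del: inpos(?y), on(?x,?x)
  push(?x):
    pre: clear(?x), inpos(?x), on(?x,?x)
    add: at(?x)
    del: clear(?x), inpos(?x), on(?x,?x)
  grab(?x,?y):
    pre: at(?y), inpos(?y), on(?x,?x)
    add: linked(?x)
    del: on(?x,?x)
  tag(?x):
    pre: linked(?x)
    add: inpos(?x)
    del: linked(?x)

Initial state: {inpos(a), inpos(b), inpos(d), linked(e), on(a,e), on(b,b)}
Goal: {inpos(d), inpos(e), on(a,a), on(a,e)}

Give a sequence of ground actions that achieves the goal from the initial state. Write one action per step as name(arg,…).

move(b,b); bind(b,a); tag(e)

1. move(b,b)  →  {clear(b), inpos(a), inpos(b), inpos(d), linked(e), on(a,e), on(b,b)}
2. bind(b,a)  →  {at(a), clear(b), inpos(b), inpos(d), linked(e), on(a,a), on(a,e)}
3. tag(e)  →  {at(a), clear(b), inpos(b), inpos(d), inpos(e), on(a,a), on(a,e)}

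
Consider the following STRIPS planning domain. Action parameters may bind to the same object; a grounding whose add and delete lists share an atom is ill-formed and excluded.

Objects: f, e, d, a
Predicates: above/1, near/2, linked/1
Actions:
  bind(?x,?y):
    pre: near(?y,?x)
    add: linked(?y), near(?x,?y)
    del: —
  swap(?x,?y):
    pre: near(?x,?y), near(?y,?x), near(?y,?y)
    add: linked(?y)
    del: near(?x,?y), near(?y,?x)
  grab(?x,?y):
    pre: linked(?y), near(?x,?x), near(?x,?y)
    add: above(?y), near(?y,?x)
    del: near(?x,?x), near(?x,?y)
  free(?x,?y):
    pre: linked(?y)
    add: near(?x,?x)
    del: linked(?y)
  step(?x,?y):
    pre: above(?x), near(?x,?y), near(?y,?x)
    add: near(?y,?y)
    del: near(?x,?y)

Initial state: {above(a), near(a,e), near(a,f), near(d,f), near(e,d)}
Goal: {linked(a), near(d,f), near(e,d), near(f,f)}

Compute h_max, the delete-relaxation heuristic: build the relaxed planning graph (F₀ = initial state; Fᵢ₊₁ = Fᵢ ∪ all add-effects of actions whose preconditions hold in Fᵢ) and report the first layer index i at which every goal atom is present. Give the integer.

F0 = init (5 atoms)
F1 = F0 ∪ {linked(a), linked(d), linked(e), near(d,e), near(e,a), near(f,a), near(f,d)}  (12 atoms)
F2 = F1 ∪ {linked(f), near(a,a), near(d,d), near(e,e), near(f,f)}  (17 atoms)
goal ⊆ F2  ⇒  h_max = 2

2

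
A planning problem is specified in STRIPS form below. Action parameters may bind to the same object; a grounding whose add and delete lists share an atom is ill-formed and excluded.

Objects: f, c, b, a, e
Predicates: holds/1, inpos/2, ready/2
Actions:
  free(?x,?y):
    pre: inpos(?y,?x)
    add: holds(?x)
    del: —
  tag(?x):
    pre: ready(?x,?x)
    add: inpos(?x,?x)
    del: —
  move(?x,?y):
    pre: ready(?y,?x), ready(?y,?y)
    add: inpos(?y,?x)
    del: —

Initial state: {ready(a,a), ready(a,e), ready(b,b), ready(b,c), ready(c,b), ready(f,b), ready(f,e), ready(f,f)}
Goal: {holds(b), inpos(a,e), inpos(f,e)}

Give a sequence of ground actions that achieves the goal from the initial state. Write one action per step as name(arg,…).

1. tag(b)  →  {inpos(b,b), ready(a,a), ready(a,e), ready(b,b), ready(b,c), ready(c,b), ready(f,b), ready(f,e), ready(f,f)}
2. free(b,b)  →  {holds(b), inpos(b,b), ready(a,a), ready(a,e), ready(b,b), ready(b,c), ready(c,b), ready(f,b), ready(f,e), ready(f,f)}
3. move(e,f)  →  {holds(b), inpos(b,b), inpos(f,e), ready(a,a), ready(a,e), ready(b,b), ready(b,c), ready(c,b), ready(f,b), ready(f,e), ready(f,f)}
4. move(e,a)  →  {holds(b), inpos(a,e), inpos(b,b), inpos(f,e), ready(a,a), ready(a,e), ready(b,b), ready(b,c), ready(c,b), ready(f,b), ready(f,e), ready(f,f)}

tag(b); free(b,b); move(e,f); move(e,a)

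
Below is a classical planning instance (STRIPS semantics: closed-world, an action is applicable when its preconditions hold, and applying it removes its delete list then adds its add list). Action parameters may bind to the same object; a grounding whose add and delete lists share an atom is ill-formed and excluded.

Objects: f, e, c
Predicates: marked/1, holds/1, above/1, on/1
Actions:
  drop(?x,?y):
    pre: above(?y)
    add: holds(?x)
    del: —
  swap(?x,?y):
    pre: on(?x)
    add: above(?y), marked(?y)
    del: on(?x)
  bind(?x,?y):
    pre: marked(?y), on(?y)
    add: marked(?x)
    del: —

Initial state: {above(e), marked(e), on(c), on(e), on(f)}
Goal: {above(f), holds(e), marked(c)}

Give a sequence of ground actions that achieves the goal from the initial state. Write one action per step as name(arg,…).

1. drop(e,e)  →  {above(e), holds(e), marked(e), on(c), on(e), on(f)}
2. swap(f,f)  →  {above(e), above(f), holds(e), marked(e), marked(f), on(c), on(e)}
3. swap(e,c)  →  {above(c), above(e), above(f), holds(e), marked(c), marked(e), marked(f), on(c)}

drop(e,e); swap(f,f); swap(e,c)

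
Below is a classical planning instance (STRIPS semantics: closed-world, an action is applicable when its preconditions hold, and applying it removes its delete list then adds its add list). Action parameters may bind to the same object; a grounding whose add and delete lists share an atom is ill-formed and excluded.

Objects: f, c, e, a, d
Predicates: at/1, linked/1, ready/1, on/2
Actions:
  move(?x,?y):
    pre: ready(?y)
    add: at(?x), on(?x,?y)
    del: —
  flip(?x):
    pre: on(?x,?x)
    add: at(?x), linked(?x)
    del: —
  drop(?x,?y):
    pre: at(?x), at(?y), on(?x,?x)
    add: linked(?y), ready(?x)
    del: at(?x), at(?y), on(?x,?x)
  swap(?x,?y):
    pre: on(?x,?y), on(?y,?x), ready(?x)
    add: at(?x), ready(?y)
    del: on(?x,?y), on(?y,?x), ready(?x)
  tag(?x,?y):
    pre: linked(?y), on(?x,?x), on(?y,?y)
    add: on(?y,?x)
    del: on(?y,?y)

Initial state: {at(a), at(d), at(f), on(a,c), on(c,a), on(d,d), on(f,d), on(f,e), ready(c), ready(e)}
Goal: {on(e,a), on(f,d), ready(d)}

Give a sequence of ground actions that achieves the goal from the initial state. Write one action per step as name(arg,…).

drop(d,f); swap(c,a); move(e,a)

1. drop(d,f)  →  {at(a), linked(f), on(a,c), on(c,a), on(f,d), on(f,e), ready(c), ready(d), ready(e)}
2. swap(c,a)  →  {at(a), at(c), linked(f), on(f,d), on(f,e), ready(a), ready(d), ready(e)}
3. move(e,a)  →  {at(a), at(c), at(e), linked(f), on(e,a), on(f,d), on(f,e), ready(a), ready(d), ready(e)}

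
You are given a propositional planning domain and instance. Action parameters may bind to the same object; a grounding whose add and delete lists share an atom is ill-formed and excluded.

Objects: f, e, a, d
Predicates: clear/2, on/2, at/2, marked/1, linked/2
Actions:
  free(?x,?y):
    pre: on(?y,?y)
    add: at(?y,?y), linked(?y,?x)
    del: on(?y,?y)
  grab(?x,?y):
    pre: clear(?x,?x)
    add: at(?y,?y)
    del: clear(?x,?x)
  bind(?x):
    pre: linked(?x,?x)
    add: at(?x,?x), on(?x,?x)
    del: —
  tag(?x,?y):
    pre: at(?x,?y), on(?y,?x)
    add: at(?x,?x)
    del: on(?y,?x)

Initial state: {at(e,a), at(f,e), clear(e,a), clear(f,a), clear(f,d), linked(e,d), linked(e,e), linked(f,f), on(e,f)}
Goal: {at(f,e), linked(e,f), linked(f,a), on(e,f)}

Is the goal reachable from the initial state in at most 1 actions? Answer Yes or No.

1. bind(f)  →  {at(e,a), at(f,e), at(f,f), clear(e,a), clear(f,a), clear(f,d), linked(e,d), linked(e,e), linked(f,f), on(e,f), on(f,f)}
2. free(a,f)  →  {at(e,a), at(f,e), at(f,f), clear(e,a), clear(f,a), clear(f,d), linked(e,d), linked(e,e), linked(f,a), linked(f,f), on(e,f)}
3. bind(e)  →  {at(e,a), at(e,e), at(f,e), at(f,f), clear(e,a), clear(f,a), clear(f,d), linked(e,d), linked(e,e), linked(f,a), linked(f,f), on(e,e), on(e,f)}
4. free(f,e)  →  {at(e,a), at(e,e), at(f,e), at(f,f), clear(e,a), clear(f,a), clear(f,d), linked(e,d), linked(e,e), linked(e,f), linked(f,a), linked(f,f), on(e,f)}
optimal plan length = 4; 4 > 1

No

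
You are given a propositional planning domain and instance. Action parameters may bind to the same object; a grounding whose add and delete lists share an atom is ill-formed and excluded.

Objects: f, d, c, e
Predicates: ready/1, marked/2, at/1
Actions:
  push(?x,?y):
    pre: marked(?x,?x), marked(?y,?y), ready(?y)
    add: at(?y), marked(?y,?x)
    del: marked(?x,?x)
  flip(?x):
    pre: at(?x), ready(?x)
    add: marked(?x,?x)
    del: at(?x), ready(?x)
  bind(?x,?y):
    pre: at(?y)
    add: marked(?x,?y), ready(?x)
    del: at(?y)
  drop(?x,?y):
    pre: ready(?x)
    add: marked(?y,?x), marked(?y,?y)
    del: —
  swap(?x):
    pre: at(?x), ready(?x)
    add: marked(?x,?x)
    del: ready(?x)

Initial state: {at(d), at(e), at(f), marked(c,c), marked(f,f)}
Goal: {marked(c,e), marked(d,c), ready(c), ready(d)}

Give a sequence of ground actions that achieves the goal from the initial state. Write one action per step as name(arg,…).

bind(d,f); bind(c,e); drop(c,d)

1. bind(d,f)  →  {at(d), at(e), marked(c,c), marked(d,f), marked(f,f), ready(d)}
2. bind(c,e)  →  {at(d), marked(c,c), marked(c,e), marked(d,f), marked(f,f), ready(c), ready(d)}
3. drop(c,d)  →  {at(d), marked(c,c), marked(c,e), marked(d,c), marked(d,d), marked(d,f), marked(f,f), ready(c), ready(d)}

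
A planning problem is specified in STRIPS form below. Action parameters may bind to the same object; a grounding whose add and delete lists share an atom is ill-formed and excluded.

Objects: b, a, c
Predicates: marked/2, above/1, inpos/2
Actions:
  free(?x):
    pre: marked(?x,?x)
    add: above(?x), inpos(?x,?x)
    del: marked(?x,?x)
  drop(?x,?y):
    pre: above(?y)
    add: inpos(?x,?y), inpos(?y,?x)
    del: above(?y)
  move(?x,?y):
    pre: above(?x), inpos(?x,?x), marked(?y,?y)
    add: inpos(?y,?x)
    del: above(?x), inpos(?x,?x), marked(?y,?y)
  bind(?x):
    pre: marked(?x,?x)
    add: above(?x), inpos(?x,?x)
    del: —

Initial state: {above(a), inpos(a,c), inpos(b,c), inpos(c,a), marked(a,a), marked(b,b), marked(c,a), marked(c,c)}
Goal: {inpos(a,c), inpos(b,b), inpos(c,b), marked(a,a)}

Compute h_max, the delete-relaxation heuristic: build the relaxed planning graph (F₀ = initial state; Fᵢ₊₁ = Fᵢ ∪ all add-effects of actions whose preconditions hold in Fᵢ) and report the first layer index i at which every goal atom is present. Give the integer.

2

F0 = init (8 atoms)
F1 = F0 ∪ {above(b), above(c), inpos(a,a), inpos(a,b), inpos(b,a), inpos(b,b), inpos(c,c)}  (15 atoms)
F2 = F1 ∪ {inpos(c,b)}  (16 atoms)
goal ⊆ F2  ⇒  h_max = 2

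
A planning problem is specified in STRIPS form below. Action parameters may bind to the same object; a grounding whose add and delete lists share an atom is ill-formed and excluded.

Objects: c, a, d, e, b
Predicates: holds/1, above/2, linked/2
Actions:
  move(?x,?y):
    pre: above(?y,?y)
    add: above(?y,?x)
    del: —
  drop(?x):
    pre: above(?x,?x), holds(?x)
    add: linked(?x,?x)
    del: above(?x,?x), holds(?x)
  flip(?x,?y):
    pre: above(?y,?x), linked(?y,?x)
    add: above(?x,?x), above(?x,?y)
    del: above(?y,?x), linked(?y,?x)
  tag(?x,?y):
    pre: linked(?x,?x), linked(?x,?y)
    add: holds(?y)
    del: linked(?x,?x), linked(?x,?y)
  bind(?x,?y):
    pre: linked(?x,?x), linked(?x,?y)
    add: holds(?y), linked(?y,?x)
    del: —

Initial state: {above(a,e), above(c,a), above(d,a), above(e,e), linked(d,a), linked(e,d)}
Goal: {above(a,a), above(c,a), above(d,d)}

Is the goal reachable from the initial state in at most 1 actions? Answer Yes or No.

No

1. move(d,e)  →  {above(a,e), above(c,a), above(d,a), above(e,d), above(e,e), linked(d,a), linked(e,d)}
2. flip(a,d)  →  {above(a,a), above(a,d), above(a,e), above(c,a), above(e,d), above(e,e), linked(e,d)}
3. flip(d,e)  →  {above(a,a), above(a,d), above(a,e), above(c,a), above(d,d), above(d,e), above(e,e)}
optimal plan length = 3; 3 > 1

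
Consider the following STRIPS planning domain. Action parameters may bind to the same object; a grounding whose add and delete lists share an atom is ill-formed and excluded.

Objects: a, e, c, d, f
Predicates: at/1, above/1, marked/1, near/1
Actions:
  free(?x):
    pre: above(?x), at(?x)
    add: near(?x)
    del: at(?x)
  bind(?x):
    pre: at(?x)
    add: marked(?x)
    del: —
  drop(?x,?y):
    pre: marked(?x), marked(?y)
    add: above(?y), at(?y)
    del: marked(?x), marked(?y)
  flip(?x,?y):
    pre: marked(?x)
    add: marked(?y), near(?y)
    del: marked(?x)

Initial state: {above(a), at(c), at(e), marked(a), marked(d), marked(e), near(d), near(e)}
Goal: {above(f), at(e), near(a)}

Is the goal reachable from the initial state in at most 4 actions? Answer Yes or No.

Yes

1. flip(a,f)  →  {above(a), at(c), at(e), marked(d), marked(e), marked(f), near(d), near(e), near(f)}
2. drop(e,f)  →  {above(a), above(f), at(c), at(e), at(f), marked(d), near(d), near(e), near(f)}
3. flip(d,a)  →  {above(a), above(f), at(c), at(e), at(f), marked(a), near(a), near(d), near(e), near(f)}
optimal plan length = 3; 3 ≤ 4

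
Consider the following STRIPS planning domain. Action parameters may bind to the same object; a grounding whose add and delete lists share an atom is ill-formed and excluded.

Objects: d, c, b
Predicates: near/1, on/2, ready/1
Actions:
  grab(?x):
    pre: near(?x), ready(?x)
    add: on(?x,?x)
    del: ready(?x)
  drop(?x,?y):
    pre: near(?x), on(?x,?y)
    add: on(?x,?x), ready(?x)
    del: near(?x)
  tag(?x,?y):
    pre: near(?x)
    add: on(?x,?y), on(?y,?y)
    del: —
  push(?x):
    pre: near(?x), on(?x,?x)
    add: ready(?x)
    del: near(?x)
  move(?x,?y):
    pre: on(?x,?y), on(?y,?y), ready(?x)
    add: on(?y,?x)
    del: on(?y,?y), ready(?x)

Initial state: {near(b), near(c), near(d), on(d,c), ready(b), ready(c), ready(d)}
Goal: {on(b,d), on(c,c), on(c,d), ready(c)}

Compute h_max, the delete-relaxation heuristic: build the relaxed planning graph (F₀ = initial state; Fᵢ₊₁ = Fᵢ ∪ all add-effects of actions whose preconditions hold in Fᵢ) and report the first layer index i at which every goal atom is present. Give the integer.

F0 = init (7 atoms)
F1 = F0 ∪ {on(b,b), on(b,c), on(b,d), on(c,b), on(c,c), on(c,d), on(d,b), on(d,d)}  (15 atoms)
goal ⊆ F1  ⇒  h_max = 1

1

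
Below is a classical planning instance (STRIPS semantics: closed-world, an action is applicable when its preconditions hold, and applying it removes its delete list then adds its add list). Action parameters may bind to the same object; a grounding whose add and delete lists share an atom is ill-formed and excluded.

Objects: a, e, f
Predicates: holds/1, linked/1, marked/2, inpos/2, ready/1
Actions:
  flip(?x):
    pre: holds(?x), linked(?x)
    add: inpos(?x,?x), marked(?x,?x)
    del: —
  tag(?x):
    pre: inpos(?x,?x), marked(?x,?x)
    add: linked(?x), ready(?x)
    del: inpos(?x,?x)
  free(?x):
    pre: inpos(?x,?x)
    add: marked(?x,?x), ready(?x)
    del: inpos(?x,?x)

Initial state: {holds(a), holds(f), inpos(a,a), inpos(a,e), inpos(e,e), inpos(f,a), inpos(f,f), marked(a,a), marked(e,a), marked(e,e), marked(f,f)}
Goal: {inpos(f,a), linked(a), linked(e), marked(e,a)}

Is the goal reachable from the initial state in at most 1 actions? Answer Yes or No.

No

1. tag(a)  →  {holds(a), holds(f), inpos(a,e), inpos(e,e), inpos(f,a), inpos(f,f), linked(a), marked(a,a), marked(e,a), marked(e,e), marked(f,f), ready(a)}
2. tag(e)  →  {holds(a), holds(f), inpos(a,e), inpos(f,a), inpos(f,f), linked(a), linked(e), marked(a,a), marked(e,a), marked(e,e), marked(f,f), ready(a), ready(e)}
optimal plan length = 2; 2 > 1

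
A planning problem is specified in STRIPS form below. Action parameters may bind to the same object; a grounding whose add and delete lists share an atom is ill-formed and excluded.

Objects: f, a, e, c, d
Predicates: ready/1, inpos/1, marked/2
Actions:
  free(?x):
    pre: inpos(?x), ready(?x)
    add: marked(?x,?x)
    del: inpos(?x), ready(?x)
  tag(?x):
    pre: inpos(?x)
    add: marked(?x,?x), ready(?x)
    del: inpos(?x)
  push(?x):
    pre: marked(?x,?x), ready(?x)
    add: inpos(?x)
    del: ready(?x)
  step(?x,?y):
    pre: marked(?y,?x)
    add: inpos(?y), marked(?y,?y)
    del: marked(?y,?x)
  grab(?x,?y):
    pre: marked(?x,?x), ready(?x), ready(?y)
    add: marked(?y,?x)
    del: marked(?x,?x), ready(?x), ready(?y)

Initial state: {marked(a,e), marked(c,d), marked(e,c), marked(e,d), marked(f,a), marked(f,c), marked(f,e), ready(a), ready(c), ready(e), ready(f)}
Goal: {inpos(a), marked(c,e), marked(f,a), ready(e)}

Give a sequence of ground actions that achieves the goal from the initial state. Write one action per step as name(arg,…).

1. step(e,a)  →  {inpos(a), marked(a,a), marked(c,d), marked(e,c), marked(e,d), marked(f,a), marked(f,c), marked(f,e), ready(a), ready(c), ready(e), ready(f)}
2. step(c,e)  →  {inpos(a), inpos(e), marked(a,a), marked(c,d), marked(e,d), marked(e,e), marked(f,a), marked(f,c), marked(f,e), ready(a), ready(c), ready(e), ready(f)}
3. grab(e,c)  →  {inpos(a), inpos(e), marked(a,a), marked(c,d), marked(c,e), marked(e,d), marked(f,a), marked(f,c), marked(f,e), ready(a), ready(f)}
4. tag(e)  →  {inpos(a), marked(a,a), marked(c,d), marked(c,e), marked(e,d), marked(e,e), marked(f,a), marked(f,c), marked(f,e), ready(a), ready(e), ready(f)}

step(e,a); step(c,e); grab(e,c); tag(e)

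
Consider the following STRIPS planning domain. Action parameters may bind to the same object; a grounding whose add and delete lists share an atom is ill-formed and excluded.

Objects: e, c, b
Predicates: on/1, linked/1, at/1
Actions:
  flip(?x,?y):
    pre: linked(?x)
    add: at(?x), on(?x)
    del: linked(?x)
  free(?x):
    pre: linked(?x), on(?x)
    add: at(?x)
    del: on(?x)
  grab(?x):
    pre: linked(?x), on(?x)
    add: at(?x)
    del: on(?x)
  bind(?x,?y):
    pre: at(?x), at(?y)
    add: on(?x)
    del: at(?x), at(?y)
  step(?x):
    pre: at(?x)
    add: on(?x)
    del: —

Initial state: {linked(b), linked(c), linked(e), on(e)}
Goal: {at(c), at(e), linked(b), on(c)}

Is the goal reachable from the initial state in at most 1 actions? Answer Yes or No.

No

1. flip(e,e)  →  {at(e), linked(b), linked(c), on(e)}
2. flip(c,e)  →  {at(c), at(e), linked(b), on(c), on(e)}
optimal plan length = 2; 2 > 1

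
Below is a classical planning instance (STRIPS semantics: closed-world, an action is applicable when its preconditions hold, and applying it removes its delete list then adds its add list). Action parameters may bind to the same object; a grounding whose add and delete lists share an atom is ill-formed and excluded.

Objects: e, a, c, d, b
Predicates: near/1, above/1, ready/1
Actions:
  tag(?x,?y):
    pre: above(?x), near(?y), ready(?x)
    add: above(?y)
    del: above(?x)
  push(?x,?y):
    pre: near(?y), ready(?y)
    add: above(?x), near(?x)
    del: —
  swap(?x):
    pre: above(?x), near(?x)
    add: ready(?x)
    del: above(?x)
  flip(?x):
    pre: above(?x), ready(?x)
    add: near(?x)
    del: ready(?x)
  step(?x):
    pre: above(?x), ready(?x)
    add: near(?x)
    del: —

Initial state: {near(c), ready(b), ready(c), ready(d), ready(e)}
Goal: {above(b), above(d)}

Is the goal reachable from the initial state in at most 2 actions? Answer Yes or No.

1. push(d,c)  →  {above(d), near(c), near(d), ready(b), ready(c), ready(d), ready(e)}
2. push(b,c)  →  {above(b), above(d), near(b), near(c), near(d), ready(b), ready(c), ready(d), ready(e)}
optimal plan length = 2; 2 ≤ 2

Yes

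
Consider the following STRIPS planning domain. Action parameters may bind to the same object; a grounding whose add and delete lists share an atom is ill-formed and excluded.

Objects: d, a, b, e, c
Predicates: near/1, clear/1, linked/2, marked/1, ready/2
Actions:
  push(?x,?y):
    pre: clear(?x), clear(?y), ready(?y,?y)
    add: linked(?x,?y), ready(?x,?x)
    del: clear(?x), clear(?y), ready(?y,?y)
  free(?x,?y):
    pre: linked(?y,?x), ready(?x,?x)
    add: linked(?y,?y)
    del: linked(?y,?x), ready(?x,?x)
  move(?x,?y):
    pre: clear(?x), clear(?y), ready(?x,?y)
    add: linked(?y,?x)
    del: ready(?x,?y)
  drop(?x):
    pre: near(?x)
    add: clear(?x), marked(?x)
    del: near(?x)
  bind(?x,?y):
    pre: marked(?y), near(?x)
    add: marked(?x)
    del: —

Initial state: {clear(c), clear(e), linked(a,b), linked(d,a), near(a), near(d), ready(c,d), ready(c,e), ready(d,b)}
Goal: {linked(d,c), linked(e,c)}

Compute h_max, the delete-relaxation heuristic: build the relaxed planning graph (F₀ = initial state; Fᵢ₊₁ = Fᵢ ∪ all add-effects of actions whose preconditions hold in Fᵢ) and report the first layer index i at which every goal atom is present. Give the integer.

F0 = init (9 atoms)
F1 = F0 ∪ {clear(a), clear(d), linked(e,c), marked(a), marked(d)}  (14 atoms)
F2 = F1 ∪ {linked(d,c)}  (15 atoms)
goal ⊆ F2  ⇒  h_max = 2

2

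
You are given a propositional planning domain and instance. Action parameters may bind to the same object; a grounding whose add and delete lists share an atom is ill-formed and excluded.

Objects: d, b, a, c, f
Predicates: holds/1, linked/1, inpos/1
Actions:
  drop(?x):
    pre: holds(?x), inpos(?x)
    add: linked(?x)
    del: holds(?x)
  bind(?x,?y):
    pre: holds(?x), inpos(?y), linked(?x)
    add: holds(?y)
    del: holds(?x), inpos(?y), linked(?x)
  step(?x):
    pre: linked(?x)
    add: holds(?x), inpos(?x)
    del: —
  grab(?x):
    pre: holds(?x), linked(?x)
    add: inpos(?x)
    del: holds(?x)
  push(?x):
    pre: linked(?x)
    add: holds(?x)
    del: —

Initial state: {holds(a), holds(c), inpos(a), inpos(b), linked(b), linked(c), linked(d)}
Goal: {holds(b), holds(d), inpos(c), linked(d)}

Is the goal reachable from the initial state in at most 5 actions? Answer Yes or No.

Yes

1. step(d)  →  {holds(a), holds(c), holds(d), inpos(a), inpos(b), inpos(d), linked(b), linked(c), linked(d)}
2. step(b)  →  {holds(a), holds(b), holds(c), holds(d), inpos(a), inpos(b), inpos(d), linked(b), linked(c), linked(d)}
3. step(c)  →  {holds(a), holds(b), holds(c), holds(d), inpos(a), inpos(b), inpos(c), inpos(d), linked(b), linked(c), linked(d)}
optimal plan length = 3; 3 ≤ 5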